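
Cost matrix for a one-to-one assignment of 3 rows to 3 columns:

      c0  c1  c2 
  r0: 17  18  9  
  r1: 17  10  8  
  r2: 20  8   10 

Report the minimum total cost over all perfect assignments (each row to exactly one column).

Minimum assignment cost: 33

optimal assignment: row0→col0 (cost 17), row1→col2 (cost 8), row2→col1 (cost 8)
total = 17 + 8 + 8 = 33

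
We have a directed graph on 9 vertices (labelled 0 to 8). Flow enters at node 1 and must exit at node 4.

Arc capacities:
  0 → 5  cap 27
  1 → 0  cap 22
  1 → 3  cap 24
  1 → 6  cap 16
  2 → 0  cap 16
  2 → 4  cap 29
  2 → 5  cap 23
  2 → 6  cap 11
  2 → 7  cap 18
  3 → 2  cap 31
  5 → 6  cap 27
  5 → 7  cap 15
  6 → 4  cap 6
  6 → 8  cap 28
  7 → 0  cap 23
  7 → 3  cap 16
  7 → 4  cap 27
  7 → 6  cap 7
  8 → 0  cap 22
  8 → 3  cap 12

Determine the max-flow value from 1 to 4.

Maximum flow value: 52

augment #1: 1→6→4 bottleneck 6, total now 6
augment #2: 1→3→2→4 bottleneck 24, total now 30
augment #3: 1→0→5→7→4 bottleneck 15, total now 45
augment #4: 1→6→8→3→2→4 bottleneck 5, total now 50
augment #5: 1→6→8→3→2→7→4 bottleneck 2, total now 52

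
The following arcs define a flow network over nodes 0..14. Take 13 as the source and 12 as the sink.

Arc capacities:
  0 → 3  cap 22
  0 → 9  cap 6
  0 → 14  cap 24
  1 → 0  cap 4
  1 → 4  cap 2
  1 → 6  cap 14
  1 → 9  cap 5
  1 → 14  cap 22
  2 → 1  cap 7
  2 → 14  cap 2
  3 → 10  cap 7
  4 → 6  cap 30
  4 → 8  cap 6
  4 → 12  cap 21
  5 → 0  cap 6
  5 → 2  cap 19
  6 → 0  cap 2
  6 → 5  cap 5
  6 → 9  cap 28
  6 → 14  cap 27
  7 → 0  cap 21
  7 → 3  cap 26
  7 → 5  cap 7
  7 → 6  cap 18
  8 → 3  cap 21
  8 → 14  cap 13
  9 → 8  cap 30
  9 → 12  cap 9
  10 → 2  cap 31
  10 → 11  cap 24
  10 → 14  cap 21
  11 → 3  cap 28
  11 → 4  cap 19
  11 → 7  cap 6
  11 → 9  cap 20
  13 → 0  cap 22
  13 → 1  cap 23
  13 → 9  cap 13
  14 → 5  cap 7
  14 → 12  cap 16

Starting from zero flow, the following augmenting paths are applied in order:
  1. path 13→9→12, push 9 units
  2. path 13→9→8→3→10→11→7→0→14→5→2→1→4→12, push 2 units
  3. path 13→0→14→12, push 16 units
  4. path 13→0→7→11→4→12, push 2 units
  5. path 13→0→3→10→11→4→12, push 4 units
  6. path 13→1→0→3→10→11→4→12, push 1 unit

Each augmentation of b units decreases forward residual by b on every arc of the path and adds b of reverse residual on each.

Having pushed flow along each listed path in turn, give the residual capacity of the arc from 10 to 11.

Residual capacity of (10,11): 17

after path 1 (13→9→12, push 9): res(10,11)=24
after path 2 (13→9→8→3→10→11→7→0→14→5→2→1→4→12, push 2): res(10,11)=22
after path 3 (13→0→14→12, push 16): res(10,11)=22
after path 4 (13→0→7→11→4→12, push 2): res(10,11)=22
after path 5 (13→0→3→10→11→4→12, push 4): res(10,11)=18
after path 6 (13→1→0→3→10→11→4→12, push 1): res(10,11)=17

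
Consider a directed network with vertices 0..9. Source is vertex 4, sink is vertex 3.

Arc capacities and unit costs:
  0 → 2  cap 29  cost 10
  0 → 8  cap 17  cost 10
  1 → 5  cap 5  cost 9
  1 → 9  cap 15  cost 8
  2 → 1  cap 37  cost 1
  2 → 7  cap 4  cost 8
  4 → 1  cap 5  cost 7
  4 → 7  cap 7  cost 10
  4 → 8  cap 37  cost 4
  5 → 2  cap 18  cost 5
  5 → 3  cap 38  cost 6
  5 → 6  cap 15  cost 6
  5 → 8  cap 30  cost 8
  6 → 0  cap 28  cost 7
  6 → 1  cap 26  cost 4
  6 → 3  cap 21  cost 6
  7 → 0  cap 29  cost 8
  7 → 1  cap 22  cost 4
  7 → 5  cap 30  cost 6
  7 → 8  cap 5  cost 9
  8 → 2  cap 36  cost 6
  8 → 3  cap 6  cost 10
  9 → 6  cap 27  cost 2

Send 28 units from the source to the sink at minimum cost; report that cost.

shortest-cost path #1: 4→8→3 push 6 @ unit cost 14 (adds 84)
shortest-cost path #2: 4→7→5→3 push 7 @ unit cost 22 (adds 154)
shortest-cost path #3: 4→1→5→3 push 5 @ unit cost 22 (adds 110)
shortest-cost path #4: 4→8→2→1→9→6→3 push 10 @ unit cost 27 (adds 270)
total cost = 618

Minimum cost for 28 units: 618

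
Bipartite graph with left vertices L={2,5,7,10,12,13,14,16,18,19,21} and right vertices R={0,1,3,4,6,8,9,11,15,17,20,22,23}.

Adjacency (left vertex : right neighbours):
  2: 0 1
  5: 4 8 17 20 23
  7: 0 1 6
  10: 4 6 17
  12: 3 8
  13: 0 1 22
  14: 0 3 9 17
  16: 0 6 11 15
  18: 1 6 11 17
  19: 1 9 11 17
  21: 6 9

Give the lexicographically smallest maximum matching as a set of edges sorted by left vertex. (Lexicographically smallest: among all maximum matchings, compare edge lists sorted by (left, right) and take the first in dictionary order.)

Lex-smallest maximum matching: {(2,0), (5,4), (7,1), (10,6), (12,8), (13,22), (14,3), (16,15), (18,11), (19,17), (21,9)}

|M| = 11 (so the lex-smallest maximum matching has 11 edges)
process left vertices in ascending order; for each, take the smallest-labelled available neighbour that still permits 11 edges overall, or leave it unmatched if none does
lex-smallest matching: {2-0, 5-4, 7-1, 10-6, 12-8, 13-22, 14-3, 16-15, 18-11, 19-17, 21-9}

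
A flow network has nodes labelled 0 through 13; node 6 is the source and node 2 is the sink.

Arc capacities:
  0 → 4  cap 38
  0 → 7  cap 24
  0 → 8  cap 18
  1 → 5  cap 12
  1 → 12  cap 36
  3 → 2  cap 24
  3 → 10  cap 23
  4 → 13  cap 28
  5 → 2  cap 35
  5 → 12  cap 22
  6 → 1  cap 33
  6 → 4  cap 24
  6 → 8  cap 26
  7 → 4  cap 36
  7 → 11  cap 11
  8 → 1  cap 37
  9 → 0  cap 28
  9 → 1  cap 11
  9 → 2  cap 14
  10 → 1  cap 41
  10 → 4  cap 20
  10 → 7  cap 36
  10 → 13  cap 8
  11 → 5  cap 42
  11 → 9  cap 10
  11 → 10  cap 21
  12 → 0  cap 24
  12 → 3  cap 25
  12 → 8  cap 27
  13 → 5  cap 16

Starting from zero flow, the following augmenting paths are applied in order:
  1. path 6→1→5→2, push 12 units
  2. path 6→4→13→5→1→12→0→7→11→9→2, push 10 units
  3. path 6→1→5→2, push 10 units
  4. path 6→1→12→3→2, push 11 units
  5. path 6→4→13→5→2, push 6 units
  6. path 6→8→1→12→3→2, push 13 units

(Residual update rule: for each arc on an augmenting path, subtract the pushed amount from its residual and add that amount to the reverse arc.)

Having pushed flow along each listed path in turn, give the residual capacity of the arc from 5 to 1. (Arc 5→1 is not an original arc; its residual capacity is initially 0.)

after path 1 (6→1→5→2, push 12): res(5,1)=12
after path 2 (6→4→13→5→1→12→0→7→11→9→2, push 10): res(5,1)=2
after path 3 (6→1→5→2, push 10): res(5,1)=12
after path 4 (6→1→12→3→2, push 11): res(5,1)=12
after path 5 (6→4→13→5→2, push 6): res(5,1)=12
after path 6 (6→8→1→12→3→2, push 13): res(5,1)=12

Residual capacity of (5,1): 12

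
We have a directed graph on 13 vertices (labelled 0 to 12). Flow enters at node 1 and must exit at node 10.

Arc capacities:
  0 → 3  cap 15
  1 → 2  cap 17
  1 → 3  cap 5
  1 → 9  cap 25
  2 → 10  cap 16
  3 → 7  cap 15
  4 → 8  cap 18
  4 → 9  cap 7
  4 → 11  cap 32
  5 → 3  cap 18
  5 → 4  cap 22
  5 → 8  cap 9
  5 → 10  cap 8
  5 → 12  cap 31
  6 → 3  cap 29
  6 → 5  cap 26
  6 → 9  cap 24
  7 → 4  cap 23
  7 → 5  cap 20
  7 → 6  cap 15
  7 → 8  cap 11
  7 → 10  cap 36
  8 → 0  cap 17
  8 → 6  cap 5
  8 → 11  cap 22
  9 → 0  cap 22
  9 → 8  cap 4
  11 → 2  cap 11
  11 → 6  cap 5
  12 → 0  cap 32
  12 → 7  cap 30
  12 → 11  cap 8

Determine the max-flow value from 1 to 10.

augment #1: 1→2→10 bottleneck 16, total now 16
augment #2: 1→3→7→10 bottleneck 5, total now 21
augment #3: 1→9→0→3→7→10 bottleneck 10, total now 31
augment #4: 1→9→8→6→5→10 bottleneck 4, total now 35

Maximum flow value: 35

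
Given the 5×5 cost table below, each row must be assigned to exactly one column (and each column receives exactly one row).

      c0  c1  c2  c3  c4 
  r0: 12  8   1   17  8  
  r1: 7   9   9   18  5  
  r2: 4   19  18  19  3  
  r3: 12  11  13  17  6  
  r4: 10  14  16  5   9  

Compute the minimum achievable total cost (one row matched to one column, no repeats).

Minimum assignment cost: 25

optimal assignment: row0→col2 (cost 1), row1→col1 (cost 9), row2→col0 (cost 4), row3→col4 (cost 6), row4→col3 (cost 5)
total = 1 + 9 + 4 + 6 + 5 = 25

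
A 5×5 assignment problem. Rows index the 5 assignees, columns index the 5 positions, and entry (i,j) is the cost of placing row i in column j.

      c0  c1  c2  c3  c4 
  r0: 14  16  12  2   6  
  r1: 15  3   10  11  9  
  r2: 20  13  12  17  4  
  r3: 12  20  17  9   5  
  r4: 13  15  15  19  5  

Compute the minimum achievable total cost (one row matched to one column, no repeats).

optimal assignment: row0→col3 (cost 2), row1→col1 (cost 3), row2→col2 (cost 12), row3→col0 (cost 12), row4→col4 (cost 5)
total = 2 + 3 + 12 + 12 + 5 = 34

Minimum assignment cost: 34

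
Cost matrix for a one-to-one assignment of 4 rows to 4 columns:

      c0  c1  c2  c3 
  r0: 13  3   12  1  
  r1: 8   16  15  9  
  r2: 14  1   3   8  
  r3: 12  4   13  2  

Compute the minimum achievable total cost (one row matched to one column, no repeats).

one of 2 optimal assignments: row0→col1 (cost 3), row1→col0 (cost 8), row2→col2 (cost 3), row3→col3 (cost 2)
total = 3 + 8 + 3 + 2 = 16

Minimum assignment cost: 16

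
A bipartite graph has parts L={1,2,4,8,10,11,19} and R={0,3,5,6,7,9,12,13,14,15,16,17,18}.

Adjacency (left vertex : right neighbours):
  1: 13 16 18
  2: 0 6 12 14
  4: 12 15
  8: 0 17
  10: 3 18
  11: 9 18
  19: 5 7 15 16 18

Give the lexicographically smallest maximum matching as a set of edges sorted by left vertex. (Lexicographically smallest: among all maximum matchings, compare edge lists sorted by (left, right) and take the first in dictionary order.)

Lex-smallest maximum matching: {(1,13), (2,0), (4,12), (8,17), (10,3), (11,9), (19,5)}

|M| = 7 (so the lex-smallest maximum matching has 7 edges)
process left vertices in ascending order; for each, take the smallest-labelled available neighbour that still permits 7 edges overall, or leave it unmatched if none does
lex-smallest matching: {1-13, 2-0, 4-12, 8-17, 10-3, 11-9, 19-5}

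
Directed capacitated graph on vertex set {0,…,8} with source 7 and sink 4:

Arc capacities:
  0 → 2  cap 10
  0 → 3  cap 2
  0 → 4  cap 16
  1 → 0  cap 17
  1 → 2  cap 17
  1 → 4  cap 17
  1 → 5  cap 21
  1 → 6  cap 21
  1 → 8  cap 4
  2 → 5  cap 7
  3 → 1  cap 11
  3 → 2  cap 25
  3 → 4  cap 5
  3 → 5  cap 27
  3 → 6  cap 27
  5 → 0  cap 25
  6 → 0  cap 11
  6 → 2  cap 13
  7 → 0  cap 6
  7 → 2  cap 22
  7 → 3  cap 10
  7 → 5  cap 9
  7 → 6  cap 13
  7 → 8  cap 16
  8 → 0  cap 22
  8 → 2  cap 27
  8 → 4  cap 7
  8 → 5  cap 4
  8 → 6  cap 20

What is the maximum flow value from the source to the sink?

augment #1: 7→0→4 bottleneck 6, total now 6
augment #2: 7→3→4 bottleneck 5, total now 11
augment #3: 7→8→4 bottleneck 7, total now 18
augment #4: 7→3→1→4 bottleneck 5, total now 23
augment #5: 7→5→0→4 bottleneck 9, total now 32
augment #6: 7→6→0→4 bottleneck 1, total now 33
augment #7: 7→6→0→3→1→4 bottleneck 2, total now 35

Maximum flow value: 35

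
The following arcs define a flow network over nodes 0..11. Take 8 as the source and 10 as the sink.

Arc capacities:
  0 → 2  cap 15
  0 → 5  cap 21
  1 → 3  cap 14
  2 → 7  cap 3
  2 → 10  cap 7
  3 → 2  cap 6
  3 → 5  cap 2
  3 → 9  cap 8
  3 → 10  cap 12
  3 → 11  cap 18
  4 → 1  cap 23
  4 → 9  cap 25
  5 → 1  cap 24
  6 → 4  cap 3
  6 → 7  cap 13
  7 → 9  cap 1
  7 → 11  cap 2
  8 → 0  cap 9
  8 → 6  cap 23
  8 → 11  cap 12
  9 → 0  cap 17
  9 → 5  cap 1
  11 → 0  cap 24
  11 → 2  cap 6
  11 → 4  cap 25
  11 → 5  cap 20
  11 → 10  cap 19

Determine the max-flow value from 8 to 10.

Maximum flow value: 27

augment #1: 8→11→10 bottleneck 12, total now 12
augment #2: 8→0→2→10 bottleneck 7, total now 19
augment #3: 8→6→7→11→10 bottleneck 2, total now 21
augment #4: 8→0→5→1→3→10 bottleneck 2, total now 23
augment #5: 8→6→4→1→3→10 bottleneck 3, total now 26
augment #6: 8→6→7→9→5→1→3→10 bottleneck 1, total now 27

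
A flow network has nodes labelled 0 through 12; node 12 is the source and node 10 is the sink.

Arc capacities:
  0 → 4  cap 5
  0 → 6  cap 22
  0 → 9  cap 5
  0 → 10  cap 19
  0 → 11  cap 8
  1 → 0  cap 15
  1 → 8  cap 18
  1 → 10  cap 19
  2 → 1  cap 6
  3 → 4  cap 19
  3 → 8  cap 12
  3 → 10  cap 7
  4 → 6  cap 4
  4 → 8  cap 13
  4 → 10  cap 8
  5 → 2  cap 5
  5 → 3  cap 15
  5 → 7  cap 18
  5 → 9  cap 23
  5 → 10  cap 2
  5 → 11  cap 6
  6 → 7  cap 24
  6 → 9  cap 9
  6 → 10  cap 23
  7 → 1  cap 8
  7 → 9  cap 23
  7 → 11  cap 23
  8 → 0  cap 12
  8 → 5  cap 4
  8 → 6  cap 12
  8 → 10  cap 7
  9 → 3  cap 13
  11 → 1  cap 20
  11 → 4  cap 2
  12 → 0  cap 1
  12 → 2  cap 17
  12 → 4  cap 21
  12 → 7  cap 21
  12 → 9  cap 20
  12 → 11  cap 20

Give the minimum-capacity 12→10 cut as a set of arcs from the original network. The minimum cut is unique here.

augment #1: 12→0→10 push 1
augment #2: 12→4→10 push 8
augment #3: 12→2→1→10 push 6
augment #4: 12→4→6→10 push 4
augment #5: 12→4→8→10 push 7
augment #6: 12→7→1→10 push 8
augment #7: 12→9→3→10 push 7
augment #8: 12→11→1→10 push 5
augment #9: 12→4→8→0→10 push 2
augment #10: 12→11→1→0→10 push 15
augment #11: 12→9→3→8→0→10 push 1
augment #12: 12→9→3→8→5→10 push 2
augment #13: 12→9→3→8→6→10 push 3
augment #14: 12→7→11→4→8→6→10 push 2
max flow = 71; residual-reachable set from 12 gives S-side
cut edges (S→T): {(2,1), (7,1), (9,3), (11,1), (11,4), (12,0), (12,4)} total cap 71

Min-cut arcs: {(2,1), (7,1), (9,3), (11,1), (11,4), (12,0), (12,4)} (total capacity 71)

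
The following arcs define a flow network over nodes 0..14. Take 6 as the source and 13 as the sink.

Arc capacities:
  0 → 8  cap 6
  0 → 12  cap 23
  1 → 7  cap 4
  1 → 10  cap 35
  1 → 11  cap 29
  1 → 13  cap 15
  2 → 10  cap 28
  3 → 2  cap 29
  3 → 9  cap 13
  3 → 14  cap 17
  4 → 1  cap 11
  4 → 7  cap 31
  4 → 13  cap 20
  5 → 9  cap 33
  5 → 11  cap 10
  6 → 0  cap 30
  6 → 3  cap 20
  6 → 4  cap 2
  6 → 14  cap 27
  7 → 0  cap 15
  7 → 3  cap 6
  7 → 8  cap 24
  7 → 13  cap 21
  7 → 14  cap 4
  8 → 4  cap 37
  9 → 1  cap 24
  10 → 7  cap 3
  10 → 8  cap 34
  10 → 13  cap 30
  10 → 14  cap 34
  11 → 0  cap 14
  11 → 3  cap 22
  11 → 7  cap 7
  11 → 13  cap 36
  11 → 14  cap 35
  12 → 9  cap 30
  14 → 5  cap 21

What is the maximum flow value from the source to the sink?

Maximum flow value: 62

augment #1: 6→4→13 bottleneck 2, total now 2
augment #2: 6→0→8→4→13 bottleneck 6, total now 8
augment #3: 6→3→2→10→13 bottleneck 20, total now 28
augment #4: 6→14→5→11→13 bottleneck 10, total now 38
augment #5: 6→0→12→9→1→13 bottleneck 15, total now 53
augment #6: 6→0→12→9→1→7→13 bottleneck 4, total now 57
augment #7: 6→0→12→9→1→10→13 bottleneck 4, total now 61
augment #8: 6→14→5→9→1→10→13 bottleneck 1, total now 62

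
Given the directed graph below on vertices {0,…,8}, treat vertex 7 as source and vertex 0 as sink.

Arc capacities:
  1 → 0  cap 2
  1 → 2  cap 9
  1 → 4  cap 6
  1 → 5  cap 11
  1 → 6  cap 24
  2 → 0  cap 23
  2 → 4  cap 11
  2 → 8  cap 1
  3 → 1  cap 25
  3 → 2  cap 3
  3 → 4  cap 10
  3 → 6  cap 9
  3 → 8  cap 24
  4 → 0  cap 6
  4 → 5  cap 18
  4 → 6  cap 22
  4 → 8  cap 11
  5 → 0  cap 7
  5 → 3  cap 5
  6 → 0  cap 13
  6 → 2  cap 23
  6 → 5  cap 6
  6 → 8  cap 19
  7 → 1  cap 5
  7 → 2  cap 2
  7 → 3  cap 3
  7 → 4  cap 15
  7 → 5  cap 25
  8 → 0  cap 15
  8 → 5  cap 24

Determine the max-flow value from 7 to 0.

Maximum flow value: 37

augment #1: 7→1→0 bottleneck 2, total now 2
augment #2: 7→2→0 bottleneck 2, total now 4
augment #3: 7→4→0 bottleneck 6, total now 10
augment #4: 7→5→0 bottleneck 7, total now 17
augment #5: 7→1→2→0 bottleneck 3, total now 20
augment #6: 7→3→2→0 bottleneck 3, total now 23
augment #7: 7→4→6→0 bottleneck 9, total now 32
augment #8: 7→5→3→6→0 bottleneck 4, total now 36
augment #9: 7→5→3→8→0 bottleneck 1, total now 37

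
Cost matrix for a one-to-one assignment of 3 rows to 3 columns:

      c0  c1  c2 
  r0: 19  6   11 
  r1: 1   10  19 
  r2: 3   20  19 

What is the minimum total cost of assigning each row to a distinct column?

Minimum assignment cost: 24

optimal assignment: row0→col2 (cost 11), row1→col1 (cost 10), row2→col0 (cost 3)
total = 11 + 10 + 3 = 24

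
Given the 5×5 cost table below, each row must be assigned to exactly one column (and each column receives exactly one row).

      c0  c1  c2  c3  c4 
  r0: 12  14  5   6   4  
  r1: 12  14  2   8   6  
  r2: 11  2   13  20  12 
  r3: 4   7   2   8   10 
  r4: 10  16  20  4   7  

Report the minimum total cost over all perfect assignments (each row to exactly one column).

Minimum assignment cost: 16

optimal assignment: row0→col4 (cost 4), row1→col2 (cost 2), row2→col1 (cost 2), row3→col0 (cost 4), row4→col3 (cost 4)
total = 4 + 2 + 2 + 4 + 4 = 16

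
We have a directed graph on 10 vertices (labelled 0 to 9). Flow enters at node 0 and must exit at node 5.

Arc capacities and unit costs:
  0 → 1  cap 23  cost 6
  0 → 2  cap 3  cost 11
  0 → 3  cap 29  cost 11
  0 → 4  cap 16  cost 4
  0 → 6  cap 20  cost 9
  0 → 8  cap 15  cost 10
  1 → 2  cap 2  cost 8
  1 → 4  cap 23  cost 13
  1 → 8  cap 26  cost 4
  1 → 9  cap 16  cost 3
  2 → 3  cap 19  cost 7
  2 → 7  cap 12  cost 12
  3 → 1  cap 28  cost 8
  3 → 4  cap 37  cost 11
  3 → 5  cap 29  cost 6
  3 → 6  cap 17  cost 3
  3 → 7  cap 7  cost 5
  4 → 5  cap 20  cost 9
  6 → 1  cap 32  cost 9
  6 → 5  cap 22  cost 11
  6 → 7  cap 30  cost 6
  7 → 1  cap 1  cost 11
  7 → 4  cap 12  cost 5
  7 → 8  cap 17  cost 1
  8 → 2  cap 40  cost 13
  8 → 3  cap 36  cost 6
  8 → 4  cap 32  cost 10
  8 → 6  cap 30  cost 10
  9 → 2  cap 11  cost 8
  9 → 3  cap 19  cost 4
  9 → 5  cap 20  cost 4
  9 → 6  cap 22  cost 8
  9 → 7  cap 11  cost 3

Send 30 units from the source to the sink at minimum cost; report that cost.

shortest-cost path #1: 0→4→5 push 16 @ unit cost 13 (adds 208)
shortest-cost path #2: 0→1→9→5 push 14 @ unit cost 13 (adds 182)
total cost = 390

Minimum cost for 30 units: 390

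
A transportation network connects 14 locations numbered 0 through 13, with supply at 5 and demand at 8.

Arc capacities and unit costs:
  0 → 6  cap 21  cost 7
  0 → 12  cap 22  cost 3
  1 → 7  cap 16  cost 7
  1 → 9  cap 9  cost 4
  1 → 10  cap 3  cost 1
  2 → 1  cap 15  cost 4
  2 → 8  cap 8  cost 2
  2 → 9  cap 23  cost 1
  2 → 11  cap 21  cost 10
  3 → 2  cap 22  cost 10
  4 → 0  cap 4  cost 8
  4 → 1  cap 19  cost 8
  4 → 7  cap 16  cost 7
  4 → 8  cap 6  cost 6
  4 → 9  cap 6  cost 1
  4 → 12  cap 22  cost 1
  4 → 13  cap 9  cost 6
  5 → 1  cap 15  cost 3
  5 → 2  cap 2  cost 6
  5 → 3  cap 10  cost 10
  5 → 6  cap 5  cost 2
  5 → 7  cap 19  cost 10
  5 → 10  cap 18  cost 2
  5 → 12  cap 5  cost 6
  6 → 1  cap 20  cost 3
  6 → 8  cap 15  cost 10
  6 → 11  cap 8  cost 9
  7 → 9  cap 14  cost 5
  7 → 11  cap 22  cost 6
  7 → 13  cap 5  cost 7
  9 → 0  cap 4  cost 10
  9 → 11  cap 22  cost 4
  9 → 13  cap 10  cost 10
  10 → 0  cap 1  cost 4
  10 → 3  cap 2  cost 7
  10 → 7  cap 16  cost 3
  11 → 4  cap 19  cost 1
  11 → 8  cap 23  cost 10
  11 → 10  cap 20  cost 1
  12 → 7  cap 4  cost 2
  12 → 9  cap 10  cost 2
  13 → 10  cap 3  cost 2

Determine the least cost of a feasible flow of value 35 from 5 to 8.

shortest-cost path #1: 5→2→8 push 2 @ unit cost 8 (adds 16)
shortest-cost path #2: 5→6→8 push 5 @ unit cost 12 (adds 60)
shortest-cost path #3: 5→10→7→11→4→8 push 6 @ unit cost 18 (adds 108)
shortest-cost path #4: 5→10→7→11→8 push 10 @ unit cost 21 (adds 210)
shortest-cost path #5: 5→1→9→11→8 push 9 @ unit cost 21 (adds 189)
shortest-cost path #6: 5→10→3→2→8 push 2 @ unit cost 21 (adds 42)
shortest-cost path #7: 5→12→9→11→8 push 1 @ unit cost 22 (adds 22)
total cost = 647

Minimum cost for 35 units: 647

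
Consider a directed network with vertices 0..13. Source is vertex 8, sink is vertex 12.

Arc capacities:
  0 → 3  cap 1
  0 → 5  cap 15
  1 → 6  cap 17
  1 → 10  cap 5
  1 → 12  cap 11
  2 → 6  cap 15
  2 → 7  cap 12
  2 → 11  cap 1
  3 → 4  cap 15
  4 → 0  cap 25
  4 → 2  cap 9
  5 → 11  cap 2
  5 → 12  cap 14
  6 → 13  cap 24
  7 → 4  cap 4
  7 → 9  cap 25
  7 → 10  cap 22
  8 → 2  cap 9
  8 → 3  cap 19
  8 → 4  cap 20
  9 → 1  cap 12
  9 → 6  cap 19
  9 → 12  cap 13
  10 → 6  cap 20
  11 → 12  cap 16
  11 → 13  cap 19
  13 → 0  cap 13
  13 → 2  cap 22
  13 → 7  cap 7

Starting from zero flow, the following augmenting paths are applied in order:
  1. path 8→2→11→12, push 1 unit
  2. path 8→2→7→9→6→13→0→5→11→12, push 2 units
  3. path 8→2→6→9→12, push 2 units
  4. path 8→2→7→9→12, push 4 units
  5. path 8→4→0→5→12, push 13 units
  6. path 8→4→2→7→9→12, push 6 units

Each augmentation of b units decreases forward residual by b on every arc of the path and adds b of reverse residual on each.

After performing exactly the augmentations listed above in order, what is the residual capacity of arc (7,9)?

Residual capacity of (7,9): 13

after path 1 (8→2→11→12, push 1): res(7,9)=25
after path 2 (8→2→7→9→6→13→0→5→11→12, push 2): res(7,9)=23
after path 3 (8→2→6→9→12, push 2): res(7,9)=23
after path 4 (8→2→7→9→12, push 4): res(7,9)=19
after path 5 (8→4→0→5→12, push 13): res(7,9)=19
after path 6 (8→4→2→7→9→12, push 6): res(7,9)=13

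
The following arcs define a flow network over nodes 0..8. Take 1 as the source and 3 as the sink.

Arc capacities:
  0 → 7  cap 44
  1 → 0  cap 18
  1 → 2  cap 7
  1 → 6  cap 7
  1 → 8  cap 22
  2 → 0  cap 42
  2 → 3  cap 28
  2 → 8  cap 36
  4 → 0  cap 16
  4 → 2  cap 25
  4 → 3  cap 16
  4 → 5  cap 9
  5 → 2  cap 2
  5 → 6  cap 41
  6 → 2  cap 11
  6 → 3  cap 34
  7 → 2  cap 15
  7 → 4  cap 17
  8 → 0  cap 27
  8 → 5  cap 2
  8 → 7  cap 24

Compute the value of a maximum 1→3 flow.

augment #1: 1→2→3 bottleneck 7, total now 7
augment #2: 1→6→3 bottleneck 7, total now 14
augment #3: 1→0→7→2→3 bottleneck 15, total now 29
augment #4: 1→0→7→4→3 bottleneck 3, total now 32
augment #5: 1→8→5→2→3 bottleneck 2, total now 34
augment #6: 1→8→7→4→3 bottleneck 13, total now 47
augment #7: 1→8→7→4→2→3 bottleneck 1, total now 48

Maximum flow value: 48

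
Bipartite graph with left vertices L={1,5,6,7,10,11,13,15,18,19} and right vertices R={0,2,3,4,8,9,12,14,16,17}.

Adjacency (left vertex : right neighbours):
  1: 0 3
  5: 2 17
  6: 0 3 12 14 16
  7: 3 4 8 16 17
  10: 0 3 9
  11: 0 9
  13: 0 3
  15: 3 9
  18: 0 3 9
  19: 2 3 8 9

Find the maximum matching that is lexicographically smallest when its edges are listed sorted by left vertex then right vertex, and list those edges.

Lex-smallest maximum matching: {(1,0), (5,2), (6,12), (7,4), (10,3), (11,9), (19,8)}

|M| = 7 (so the lex-smallest maximum matching has 7 edges)
process left vertices in ascending order; for each, take the smallest-labelled available neighbour that still permits 7 edges overall, or leave it unmatched if none does
lex-smallest matching: {1-0, 5-2, 6-12, 7-4, 10-3, 11-9, 19-8}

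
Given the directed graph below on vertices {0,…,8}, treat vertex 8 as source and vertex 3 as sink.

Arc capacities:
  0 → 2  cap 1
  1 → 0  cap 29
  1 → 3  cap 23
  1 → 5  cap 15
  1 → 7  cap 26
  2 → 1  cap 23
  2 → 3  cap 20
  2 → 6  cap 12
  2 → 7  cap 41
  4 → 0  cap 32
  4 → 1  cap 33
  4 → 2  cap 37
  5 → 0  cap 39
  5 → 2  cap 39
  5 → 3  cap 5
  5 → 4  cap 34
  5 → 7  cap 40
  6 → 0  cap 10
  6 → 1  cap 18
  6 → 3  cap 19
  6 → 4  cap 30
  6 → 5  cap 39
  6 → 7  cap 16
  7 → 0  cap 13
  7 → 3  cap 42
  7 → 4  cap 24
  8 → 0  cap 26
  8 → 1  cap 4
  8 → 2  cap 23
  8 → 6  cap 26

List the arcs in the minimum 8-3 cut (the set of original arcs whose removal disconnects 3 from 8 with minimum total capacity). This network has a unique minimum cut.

augment #1: 8→1→3 push 4
augment #2: 8→2→3 push 20
augment #3: 8→6→3 push 19
augment #4: 8→2→1→3 push 3
augment #5: 8→6→1→3 push 7
augment #6: 8→0→2→1→3 push 1
max flow = 54; residual-reachable set from 8 gives S-side
cut edges (S→T): {(0,2), (8,1), (8,2), (8,6)} total cap 54

Min-cut arcs: {(0,2), (8,1), (8,2), (8,6)} (total capacity 54)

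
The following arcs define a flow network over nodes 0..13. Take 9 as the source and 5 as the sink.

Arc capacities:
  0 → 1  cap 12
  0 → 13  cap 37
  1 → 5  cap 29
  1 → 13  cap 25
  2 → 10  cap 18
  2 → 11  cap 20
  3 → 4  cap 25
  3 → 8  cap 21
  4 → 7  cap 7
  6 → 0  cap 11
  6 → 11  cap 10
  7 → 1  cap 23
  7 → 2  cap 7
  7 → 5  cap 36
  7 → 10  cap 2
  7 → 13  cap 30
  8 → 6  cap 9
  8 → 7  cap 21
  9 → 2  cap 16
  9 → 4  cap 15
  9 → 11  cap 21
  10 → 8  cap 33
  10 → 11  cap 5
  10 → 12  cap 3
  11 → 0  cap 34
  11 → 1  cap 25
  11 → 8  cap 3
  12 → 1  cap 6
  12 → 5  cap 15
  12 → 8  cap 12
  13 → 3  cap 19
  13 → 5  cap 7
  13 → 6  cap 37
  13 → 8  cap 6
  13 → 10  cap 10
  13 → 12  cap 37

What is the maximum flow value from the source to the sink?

Maximum flow value: 44

augment #1: 9→4→7→5 bottleneck 7, total now 7
augment #2: 9→11→1→5 bottleneck 21, total now 28
augment #3: 9→2→10→12→5 bottleneck 3, total now 31
augment #4: 9→2→11→1→5 bottleneck 4, total now 35
augment #5: 9→2→10→8→7→5 bottleneck 9, total now 44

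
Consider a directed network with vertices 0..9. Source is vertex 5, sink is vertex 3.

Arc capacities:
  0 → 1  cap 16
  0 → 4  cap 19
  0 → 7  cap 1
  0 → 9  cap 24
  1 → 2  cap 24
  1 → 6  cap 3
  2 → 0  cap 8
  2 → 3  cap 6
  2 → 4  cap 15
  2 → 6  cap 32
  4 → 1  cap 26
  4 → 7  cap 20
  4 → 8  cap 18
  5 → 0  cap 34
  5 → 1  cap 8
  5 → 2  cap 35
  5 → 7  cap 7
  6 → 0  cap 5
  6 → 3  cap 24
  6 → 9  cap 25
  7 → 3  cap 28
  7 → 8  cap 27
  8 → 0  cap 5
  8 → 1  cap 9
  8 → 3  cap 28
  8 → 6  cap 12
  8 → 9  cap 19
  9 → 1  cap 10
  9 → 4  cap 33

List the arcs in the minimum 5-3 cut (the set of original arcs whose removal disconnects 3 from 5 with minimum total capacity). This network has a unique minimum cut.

Min-cut arcs: {(0,7), (2,3), (4,7), (4,8), (5,7), (6,3)} (total capacity 76)

augment #1: 5→2→3 push 6
augment #2: 5→7→3 push 7
augment #3: 5→0→7→3 push 1
augment #4: 5→1→6→3 push 3
augment #5: 5→2→6→3 push 21
augment #6: 5→0→4→7→3 push 19
augment #7: 5→2→4→7→3 push 1
augment #8: 5→2→4→8→3 push 7
augment #9: 5→0→9→4→8→3 push 11
max flow = 76; residual-reachable set from 5 gives S-side
cut edges (S→T): {(0,7), (2,3), (4,7), (4,8), (5,7), (6,3)} total cap 76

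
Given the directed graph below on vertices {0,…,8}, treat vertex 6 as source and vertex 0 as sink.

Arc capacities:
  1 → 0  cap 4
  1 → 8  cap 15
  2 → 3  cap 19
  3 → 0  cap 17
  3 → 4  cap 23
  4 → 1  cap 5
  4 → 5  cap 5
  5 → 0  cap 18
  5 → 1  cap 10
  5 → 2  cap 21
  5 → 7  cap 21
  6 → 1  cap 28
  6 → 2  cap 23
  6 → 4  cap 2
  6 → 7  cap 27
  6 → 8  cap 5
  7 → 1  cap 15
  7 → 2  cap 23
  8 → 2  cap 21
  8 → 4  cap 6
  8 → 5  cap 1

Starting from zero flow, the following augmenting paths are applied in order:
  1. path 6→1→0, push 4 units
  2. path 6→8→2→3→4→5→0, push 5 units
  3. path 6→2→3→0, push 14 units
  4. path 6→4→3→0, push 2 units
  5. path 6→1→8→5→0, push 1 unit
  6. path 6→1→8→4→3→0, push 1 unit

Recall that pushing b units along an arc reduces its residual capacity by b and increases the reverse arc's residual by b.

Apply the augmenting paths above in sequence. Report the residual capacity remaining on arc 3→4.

Residual capacity of (3,4): 21

after path 1 (6→1→0, push 4): res(3,4)=23
after path 2 (6→8→2→3→4→5→0, push 5): res(3,4)=18
after path 3 (6→2→3→0, push 14): res(3,4)=18
after path 4 (6→4→3→0, push 2): res(3,4)=20
after path 5 (6→1→8→5→0, push 1): res(3,4)=20
after path 6 (6→1→8→4→3→0, push 1): res(3,4)=21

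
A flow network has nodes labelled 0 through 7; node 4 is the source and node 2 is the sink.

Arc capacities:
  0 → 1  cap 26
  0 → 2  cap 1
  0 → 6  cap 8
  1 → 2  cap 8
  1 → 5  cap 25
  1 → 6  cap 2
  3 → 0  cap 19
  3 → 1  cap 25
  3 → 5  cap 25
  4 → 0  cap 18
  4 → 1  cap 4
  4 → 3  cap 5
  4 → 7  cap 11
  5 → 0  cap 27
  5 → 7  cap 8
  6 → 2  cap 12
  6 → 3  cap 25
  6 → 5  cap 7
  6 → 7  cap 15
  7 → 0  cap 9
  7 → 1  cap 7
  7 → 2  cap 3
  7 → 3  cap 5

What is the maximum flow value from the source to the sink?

Maximum flow value: 22

augment #1: 4→0→2 bottleneck 1, total now 1
augment #2: 4→1→2 bottleneck 4, total now 5
augment #3: 4→7→2 bottleneck 3, total now 8
augment #4: 4→0→1→2 bottleneck 4, total now 12
augment #5: 4→0→6→2 bottleneck 8, total now 20
augment #6: 4→0→1→6→2 bottleneck 2, total now 22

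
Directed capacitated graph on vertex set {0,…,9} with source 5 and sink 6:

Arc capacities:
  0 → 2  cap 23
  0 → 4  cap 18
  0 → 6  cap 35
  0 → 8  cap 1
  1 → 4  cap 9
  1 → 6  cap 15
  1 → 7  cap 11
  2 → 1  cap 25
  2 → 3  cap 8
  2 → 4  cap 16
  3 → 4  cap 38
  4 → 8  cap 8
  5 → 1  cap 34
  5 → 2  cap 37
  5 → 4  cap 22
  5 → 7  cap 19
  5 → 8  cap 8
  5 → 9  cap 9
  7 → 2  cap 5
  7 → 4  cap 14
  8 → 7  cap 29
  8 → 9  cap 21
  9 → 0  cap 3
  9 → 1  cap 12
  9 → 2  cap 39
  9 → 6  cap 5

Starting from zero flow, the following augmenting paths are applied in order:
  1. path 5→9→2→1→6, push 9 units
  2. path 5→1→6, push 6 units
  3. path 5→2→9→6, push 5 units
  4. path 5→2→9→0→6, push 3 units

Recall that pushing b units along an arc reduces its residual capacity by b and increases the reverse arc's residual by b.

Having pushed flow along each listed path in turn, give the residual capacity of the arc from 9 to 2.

Residual capacity of (9,2): 38

after path 1 (5→9→2→1→6, push 9): res(9,2)=30
after path 2 (5→1→6, push 6): res(9,2)=30
after path 3 (5→2→9→6, push 5): res(9,2)=35
after path 4 (5→2→9→0→6, push 3): res(9,2)=38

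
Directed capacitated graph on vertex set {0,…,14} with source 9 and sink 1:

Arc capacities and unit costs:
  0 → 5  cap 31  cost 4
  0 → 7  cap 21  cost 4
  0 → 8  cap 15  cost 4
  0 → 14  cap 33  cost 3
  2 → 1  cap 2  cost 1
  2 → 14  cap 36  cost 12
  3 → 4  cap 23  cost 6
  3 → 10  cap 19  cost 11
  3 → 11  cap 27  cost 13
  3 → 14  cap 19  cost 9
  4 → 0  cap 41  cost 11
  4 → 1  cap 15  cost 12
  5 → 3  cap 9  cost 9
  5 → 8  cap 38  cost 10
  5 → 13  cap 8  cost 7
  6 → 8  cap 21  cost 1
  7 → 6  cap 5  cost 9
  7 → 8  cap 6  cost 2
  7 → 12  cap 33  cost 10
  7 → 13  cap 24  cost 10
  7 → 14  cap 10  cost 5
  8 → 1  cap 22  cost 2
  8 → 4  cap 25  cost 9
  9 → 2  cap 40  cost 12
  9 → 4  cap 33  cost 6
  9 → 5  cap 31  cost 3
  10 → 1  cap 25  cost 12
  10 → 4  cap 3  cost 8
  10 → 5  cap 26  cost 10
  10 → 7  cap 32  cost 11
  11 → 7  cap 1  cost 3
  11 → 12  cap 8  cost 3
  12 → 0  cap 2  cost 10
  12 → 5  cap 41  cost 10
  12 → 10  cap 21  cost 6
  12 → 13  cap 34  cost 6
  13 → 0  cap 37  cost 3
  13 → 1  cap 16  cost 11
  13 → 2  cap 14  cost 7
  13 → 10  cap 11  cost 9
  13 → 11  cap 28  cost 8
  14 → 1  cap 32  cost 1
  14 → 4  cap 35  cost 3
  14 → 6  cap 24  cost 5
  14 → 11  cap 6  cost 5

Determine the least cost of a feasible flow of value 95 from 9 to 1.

Minimum cost for 95 units: 2254

shortest-cost path #1: 9→2→1 push 2 @ unit cost 13 (adds 26)
shortest-cost path #2: 9→5→8→1 push 22 @ unit cost 15 (adds 330)
shortest-cost path #3: 9→5→13→0→14→1 push 8 @ unit cost 17 (adds 136)
shortest-cost path #4: 9→4→1 push 15 @ unit cost 18 (adds 270)
shortest-cost path #5: 9→4→0→14→1 push 18 @ unit cost 21 (adds 378)
shortest-cost path #6: 9→5→3→14→1 push 1 @ unit cost 22 (adds 22)
shortest-cost path #7: 9→2→14→1 push 5 @ unit cost 25 (adds 125)
shortest-cost path #8: 9→2→14→0→13→1 push 8 @ unit cost 29 (adds 232)
shortest-cost path #9: 9→2→14→3→10→1 push 1 @ unit cost 38 (adds 38)
shortest-cost path #10: 9→2→14→0→7→13→1 push 8 @ unit cost 46 (adds 368)
shortest-cost path #11: 9→2→14→0→8→5→3→10→1 push 7 @ unit cost 47 (adds 329)
total cost = 2254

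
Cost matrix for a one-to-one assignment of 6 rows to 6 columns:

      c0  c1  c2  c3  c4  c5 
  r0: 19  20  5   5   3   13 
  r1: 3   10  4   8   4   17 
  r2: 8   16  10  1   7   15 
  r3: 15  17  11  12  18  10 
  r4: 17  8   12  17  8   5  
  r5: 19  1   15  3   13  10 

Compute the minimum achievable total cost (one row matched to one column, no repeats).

optimal assignment: row0→col4 (cost 3), row1→col0 (cost 3), row2→col3 (cost 1), row3→col2 (cost 11), row4→col5 (cost 5), row5→col1 (cost 1)
total = 3 + 3 + 1 + 11 + 5 + 1 = 24

Minimum assignment cost: 24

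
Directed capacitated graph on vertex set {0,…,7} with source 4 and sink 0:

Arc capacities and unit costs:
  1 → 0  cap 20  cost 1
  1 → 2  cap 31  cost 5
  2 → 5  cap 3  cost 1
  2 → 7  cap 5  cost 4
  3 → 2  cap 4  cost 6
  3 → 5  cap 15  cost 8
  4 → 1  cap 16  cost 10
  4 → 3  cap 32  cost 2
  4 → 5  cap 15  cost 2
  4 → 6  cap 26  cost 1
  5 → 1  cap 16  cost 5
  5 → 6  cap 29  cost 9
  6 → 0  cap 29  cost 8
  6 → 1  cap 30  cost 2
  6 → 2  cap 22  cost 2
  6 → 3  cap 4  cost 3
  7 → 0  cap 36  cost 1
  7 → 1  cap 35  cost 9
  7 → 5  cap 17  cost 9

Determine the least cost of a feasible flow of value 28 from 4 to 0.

shortest-cost path #1: 4→6→1→0 push 20 @ unit cost 4 (adds 80)
shortest-cost path #2: 4→6→2→7→0 push 5 @ unit cost 8 (adds 40)
shortest-cost path #3: 4→6→0 push 1 @ unit cost 9 (adds 9)
shortest-cost path #4: 4→5→1→6→0 push 2 @ unit cost 13 (adds 26)
total cost = 155

Minimum cost for 28 units: 155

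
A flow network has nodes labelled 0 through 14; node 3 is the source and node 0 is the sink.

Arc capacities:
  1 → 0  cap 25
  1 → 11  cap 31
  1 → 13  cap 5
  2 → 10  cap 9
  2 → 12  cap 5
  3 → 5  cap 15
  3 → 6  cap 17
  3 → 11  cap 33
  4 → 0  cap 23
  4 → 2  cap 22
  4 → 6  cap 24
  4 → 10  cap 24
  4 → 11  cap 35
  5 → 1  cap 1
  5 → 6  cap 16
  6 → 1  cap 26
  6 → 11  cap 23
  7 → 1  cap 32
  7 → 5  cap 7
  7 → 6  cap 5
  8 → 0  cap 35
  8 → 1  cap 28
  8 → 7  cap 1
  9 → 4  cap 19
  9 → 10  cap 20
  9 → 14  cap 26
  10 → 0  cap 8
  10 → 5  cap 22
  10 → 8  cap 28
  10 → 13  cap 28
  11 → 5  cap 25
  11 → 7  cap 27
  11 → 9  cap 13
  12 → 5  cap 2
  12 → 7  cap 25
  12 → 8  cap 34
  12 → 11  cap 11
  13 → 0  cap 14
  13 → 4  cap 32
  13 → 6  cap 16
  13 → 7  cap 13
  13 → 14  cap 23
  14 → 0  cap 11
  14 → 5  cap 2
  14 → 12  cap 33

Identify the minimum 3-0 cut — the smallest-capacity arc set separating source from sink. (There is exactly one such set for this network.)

augment #1: 3→5→1→0 push 1
augment #2: 3→6→1→0 push 17
augment #3: 3→5→6→1→0 push 7
augment #4: 3→11→9→4→0 push 13
augment #5: 3→5→6→1→13→0 push 2
augment #6: 3→11→7→1→13→0 push 3
max flow = 43; residual-reachable set from 3 gives S-side
cut edges (S→T): {(1,0), (1,13), (11,9)} total cap 43

Min-cut arcs: {(1,0), (1,13), (11,9)} (total capacity 43)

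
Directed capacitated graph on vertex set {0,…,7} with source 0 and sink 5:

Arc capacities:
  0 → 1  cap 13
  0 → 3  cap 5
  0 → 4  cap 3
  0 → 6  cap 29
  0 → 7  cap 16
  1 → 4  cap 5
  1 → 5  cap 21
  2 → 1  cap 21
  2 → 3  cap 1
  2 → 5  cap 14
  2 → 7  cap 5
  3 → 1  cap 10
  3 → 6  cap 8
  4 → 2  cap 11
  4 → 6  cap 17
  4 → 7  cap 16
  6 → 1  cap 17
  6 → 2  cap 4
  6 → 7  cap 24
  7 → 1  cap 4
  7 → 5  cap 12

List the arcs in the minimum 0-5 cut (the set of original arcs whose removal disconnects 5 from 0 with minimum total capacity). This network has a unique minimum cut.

Min-cut arcs: {(0,4), (1,4), (1,5), (6,2), (7,5)} (total capacity 45)

augment #1: 0→1→5 push 13
augment #2: 0→7→5 push 12
augment #3: 0→3→1→5 push 5
augment #4: 0→4→2→5 push 3
augment #5: 0→6→1→5 push 3
augment #6: 0→6→2→5 push 4
augment #7: 0→6→1→4→2→5 push 5
max flow = 45; residual-reachable set from 0 gives S-side
cut edges (S→T): {(0,4), (1,4), (1,5), (6,2), (7,5)} total cap 45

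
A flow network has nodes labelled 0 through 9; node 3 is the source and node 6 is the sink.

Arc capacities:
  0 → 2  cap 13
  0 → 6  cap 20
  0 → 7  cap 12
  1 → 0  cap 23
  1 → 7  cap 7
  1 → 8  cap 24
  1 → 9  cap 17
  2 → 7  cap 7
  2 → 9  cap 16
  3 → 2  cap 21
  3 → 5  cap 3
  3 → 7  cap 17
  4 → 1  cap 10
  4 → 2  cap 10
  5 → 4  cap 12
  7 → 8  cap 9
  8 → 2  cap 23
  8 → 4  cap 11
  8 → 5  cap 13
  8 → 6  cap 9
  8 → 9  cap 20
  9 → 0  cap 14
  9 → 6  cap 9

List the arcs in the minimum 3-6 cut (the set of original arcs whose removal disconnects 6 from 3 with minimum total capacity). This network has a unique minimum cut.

Min-cut arcs: {(2,9), (3,5), (7,8)} (total capacity 28)

augment #1: 3→2→9→6 push 9
augment #2: 3→7→8→6 push 9
augment #3: 3→2→9→0→6 push 7
augment #4: 3→5→4→1→0→6 push 3
max flow = 28; residual-reachable set from 3 gives S-side
cut edges (S→T): {(2,9), (3,5), (7,8)} total cap 28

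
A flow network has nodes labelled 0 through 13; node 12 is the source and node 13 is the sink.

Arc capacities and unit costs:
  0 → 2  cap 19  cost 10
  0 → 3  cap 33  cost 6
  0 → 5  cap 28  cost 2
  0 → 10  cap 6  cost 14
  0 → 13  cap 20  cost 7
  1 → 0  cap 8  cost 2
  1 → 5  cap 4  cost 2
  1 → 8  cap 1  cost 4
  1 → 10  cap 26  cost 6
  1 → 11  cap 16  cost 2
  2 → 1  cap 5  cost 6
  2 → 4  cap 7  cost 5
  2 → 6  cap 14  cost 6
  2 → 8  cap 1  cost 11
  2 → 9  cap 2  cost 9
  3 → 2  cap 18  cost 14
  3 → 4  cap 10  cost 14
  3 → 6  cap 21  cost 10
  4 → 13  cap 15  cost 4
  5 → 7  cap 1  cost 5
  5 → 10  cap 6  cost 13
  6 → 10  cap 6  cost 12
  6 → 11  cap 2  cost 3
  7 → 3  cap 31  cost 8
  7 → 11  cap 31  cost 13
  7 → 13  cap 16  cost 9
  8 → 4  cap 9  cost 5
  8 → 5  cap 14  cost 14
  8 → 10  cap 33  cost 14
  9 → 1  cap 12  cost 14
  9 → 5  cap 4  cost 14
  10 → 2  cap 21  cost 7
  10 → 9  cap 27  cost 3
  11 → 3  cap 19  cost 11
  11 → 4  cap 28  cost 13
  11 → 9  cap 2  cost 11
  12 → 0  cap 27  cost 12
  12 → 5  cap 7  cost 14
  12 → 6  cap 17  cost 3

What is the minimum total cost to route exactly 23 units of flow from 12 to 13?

shortest-cost path #1: 12→0→13 push 20 @ unit cost 19 (adds 380)
shortest-cost path #2: 12→6→11→4→13 push 2 @ unit cost 23 (adds 46)
shortest-cost path #3: 12→5→7→13 push 1 @ unit cost 28 (adds 28)
total cost = 454

Minimum cost for 23 units: 454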